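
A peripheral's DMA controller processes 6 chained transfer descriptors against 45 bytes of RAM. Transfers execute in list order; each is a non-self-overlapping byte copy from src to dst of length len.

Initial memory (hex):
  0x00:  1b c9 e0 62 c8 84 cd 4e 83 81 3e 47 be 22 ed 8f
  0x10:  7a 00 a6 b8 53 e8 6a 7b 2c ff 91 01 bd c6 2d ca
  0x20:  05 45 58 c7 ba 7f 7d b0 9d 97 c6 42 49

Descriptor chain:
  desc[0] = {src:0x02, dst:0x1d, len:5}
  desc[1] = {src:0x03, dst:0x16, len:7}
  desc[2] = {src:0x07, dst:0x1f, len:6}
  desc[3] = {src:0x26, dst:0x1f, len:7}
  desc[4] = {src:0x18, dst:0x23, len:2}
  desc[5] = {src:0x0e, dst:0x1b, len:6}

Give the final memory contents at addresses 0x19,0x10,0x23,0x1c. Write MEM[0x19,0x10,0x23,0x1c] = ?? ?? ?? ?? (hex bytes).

MEM[0x19,0x10,0x23,0x1c] = cd 7a 84 8f

[0] 0x02->0x1d len=5 : e0 62 c8 84 cd
[1] 0x03->0x16 len=7 : 62 c8 84 cd 4e 83 81
[2] 0x07->0x1f len=6 : 4e 83 81 3e 47 be
[3] 0x26->0x1f len=7 : 7d b0 9d 97 c6 42 49
[4] 0x18->0x23 len=2 : 84 cd
[5] 0x0e->0x1b len=6 : ed 8f 7a 00 a6 b8
query mem[0x19]=0xcd, mem[0x10]=0x7a, mem[0x23]=0x84, mem[0x1c]=0x8f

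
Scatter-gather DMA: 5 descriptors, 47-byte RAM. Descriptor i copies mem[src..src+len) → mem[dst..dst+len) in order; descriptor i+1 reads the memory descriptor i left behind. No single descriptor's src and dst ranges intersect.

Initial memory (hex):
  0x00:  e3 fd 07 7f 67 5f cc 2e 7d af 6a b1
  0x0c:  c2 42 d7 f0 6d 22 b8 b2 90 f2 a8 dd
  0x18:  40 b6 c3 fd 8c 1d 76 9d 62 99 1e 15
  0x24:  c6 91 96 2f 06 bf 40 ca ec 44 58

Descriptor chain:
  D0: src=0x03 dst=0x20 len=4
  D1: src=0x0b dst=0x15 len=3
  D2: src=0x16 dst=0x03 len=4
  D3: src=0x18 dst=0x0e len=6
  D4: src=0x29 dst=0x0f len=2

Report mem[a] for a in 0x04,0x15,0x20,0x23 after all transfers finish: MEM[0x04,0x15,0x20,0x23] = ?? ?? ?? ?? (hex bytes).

MEM[0x04,0x15,0x20,0x23] = 42 b1 7f cc

[0] 0x03->0x20 len=4 : 7f 67 5f cc
[1] 0x0b->0x15 len=3 : b1 c2 42
[2] 0x16->0x03 len=4 : c2 42 40 b6
[3] 0x18->0x0e len=6 : 40 b6 c3 fd 8c 1d
[4] 0x29->0x0f len=2 : bf 40
query mem[0x04]=0x42, mem[0x15]=0xb1, mem[0x20]=0x7f, mem[0x23]=0xcc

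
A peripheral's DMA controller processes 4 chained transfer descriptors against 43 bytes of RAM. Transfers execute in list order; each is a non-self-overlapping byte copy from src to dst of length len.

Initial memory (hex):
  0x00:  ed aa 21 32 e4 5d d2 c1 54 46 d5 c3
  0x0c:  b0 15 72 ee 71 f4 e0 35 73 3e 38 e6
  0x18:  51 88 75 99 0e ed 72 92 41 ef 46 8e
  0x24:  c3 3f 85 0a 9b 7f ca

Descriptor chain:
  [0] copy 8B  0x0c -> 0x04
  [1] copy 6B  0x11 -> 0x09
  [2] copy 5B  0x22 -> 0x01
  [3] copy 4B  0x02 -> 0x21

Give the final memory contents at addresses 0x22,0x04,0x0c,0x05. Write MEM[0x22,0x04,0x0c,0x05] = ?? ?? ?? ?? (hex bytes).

#0 dst[0x04+8] := {0xb0,0x15,0x72,0xee,0x71,0xf4,0xe0,0x35}
#1 dst[0x09+6] := {0xf4,0xe0,0x35,0x73,0x3e,0x38}
#2 dst[0x01+5] := {0x46,0x8e,0xc3,0x3f,0x85}
#3 dst[0x21+4] := {0x8e,0xc3,0x3f,0x85}
query mem[0x22]=0xc3, mem[0x04]=0x3f, mem[0x0c]=0x73, mem[0x05]=0x85

MEM[0x22,0x04,0x0c,0x05] = c3 3f 73 85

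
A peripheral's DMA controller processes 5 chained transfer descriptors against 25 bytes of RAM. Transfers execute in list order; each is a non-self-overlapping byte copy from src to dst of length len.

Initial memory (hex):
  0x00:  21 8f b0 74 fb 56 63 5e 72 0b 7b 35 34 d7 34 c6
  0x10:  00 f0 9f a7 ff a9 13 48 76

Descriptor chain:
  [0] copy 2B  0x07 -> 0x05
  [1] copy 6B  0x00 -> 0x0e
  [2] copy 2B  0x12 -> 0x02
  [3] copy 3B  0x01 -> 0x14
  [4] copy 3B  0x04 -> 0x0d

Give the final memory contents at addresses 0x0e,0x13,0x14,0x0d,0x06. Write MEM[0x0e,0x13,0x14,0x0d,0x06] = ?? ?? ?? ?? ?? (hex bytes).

MEM[0x0e,0x13,0x14,0x0d,0x06] = 5e 5e 8f fb 72

#0 dst[0x05+2] := {0x5e,0x72}
#1 dst[0x0e+6] := {0x21,0x8f,0xb0,0x74,0xfb,0x5e}
#2 dst[0x02+2] := {0xfb,0x5e}
#3 dst[0x14+3] := {0x8f,0xfb,0x5e}
#4 dst[0x0d+3] := {0xfb,0x5e,0x72}
query mem[0x0e]=0x5e, mem[0x13]=0x5e, mem[0x14]=0x8f, mem[0x0d]=0xfb, mem[0x06]=0x72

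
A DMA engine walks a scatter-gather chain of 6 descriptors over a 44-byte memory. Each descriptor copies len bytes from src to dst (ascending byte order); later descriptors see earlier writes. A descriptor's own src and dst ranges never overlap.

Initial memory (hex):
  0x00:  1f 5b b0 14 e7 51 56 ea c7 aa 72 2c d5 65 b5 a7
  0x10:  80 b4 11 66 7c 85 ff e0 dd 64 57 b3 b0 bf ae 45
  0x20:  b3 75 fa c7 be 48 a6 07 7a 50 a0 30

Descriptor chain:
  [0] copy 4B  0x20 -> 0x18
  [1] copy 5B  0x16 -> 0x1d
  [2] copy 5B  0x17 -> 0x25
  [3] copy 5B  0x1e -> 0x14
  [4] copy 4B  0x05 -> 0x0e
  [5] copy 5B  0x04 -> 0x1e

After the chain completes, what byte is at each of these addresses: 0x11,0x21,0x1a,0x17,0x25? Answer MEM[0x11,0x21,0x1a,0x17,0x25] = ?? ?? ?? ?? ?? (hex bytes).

MEM[0x11,0x21,0x1a,0x17,0x25] = c7 ea fa fa e0

  after D0: wrote 4B at 0x18 = b375fac7
  after D1: wrote 5B at 0x1d = ffe0b375fa
  after D2: wrote 5B at 0x25 = e0b375fac7
  after D3: wrote 5B at 0x14 = e0b375fafa
  after D4: wrote 4B at 0x0e = 5156eac7
  after D5: wrote 5B at 0x1e = e75156eac7
query mem[0x11]=0xc7, mem[0x21]=0xea, mem[0x1a]=0xfa, mem[0x17]=0xfa, mem[0x25]=0xe0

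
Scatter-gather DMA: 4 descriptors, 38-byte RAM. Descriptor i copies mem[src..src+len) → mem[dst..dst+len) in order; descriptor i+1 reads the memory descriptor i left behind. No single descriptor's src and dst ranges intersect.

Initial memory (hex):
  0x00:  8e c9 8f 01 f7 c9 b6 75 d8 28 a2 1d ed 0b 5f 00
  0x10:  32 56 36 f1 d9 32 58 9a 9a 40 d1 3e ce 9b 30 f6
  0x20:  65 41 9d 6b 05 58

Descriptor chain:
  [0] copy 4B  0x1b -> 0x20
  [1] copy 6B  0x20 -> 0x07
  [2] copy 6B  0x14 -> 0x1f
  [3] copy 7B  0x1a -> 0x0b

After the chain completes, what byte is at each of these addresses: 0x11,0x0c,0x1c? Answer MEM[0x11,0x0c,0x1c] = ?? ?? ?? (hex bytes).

MEM[0x11,0x0c,0x1c] = 32 3e ce

D0: mem[0x20..0x23] <- [3e ce 9b 30]
D1: mem[0x07..0x0c] <- [3e ce 9b 30 05 58]
D2: mem[0x1f..0x24] <- [d9 32 58 9a 9a 40]
D3: mem[0x0b..0x11] <- [d1 3e ce 9b 30 d9 32]
query mem[0x11]=0x32, mem[0x0c]=0x3e, mem[0x1c]=0xce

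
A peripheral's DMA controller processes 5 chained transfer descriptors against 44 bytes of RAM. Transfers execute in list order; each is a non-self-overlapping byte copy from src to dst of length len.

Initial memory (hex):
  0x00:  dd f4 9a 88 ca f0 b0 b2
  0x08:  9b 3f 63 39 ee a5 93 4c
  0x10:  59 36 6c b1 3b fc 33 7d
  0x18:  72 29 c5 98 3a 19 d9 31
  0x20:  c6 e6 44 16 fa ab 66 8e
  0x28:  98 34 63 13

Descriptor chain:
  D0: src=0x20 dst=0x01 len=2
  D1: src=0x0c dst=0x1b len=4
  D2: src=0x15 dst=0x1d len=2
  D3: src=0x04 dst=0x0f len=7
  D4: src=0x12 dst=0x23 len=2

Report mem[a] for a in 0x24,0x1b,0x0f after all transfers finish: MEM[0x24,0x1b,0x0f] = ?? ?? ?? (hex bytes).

  after D0: wrote 2B at 0x01 = c6e6
  after D1: wrote 4B at 0x1b = eea5934c
  after D2: wrote 2B at 0x1d = fc33
  after D3: wrote 7B at 0x0f = caf0b0b29b3f63
  after D4: wrote 2B at 0x23 = b29b
query mem[0x24]=0x9b, mem[0x1b]=0xee, mem[0x0f]=0xca

MEM[0x24,0x1b,0x0f] = 9b ee ca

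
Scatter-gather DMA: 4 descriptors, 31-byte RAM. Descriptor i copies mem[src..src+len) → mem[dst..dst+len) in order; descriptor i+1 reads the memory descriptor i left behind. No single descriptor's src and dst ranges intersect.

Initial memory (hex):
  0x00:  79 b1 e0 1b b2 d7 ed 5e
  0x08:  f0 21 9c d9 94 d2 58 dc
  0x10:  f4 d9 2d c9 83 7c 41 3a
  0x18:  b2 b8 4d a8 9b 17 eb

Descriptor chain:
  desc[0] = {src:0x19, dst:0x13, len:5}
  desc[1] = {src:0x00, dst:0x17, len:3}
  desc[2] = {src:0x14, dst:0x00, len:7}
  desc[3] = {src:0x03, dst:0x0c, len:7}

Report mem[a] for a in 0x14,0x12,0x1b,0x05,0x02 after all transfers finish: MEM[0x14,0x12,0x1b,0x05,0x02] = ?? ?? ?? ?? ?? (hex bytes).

MEM[0x14,0x12,0x1b,0x05,0x02] = 4d 21 a8 e0 9b

  after D0: wrote 5B at 0x13 = b84da89b17
  after D1: wrote 3B at 0x17 = 79b1e0
  after D2: wrote 7B at 0x00 = 4da89b79b1e04d
  after D3: wrote 7B at 0x0c = 79b1e04d5ef021
query mem[0x14]=0x4d, mem[0x12]=0x21, mem[0x1b]=0xa8, mem[0x05]=0xe0, mem[0x02]=0x9b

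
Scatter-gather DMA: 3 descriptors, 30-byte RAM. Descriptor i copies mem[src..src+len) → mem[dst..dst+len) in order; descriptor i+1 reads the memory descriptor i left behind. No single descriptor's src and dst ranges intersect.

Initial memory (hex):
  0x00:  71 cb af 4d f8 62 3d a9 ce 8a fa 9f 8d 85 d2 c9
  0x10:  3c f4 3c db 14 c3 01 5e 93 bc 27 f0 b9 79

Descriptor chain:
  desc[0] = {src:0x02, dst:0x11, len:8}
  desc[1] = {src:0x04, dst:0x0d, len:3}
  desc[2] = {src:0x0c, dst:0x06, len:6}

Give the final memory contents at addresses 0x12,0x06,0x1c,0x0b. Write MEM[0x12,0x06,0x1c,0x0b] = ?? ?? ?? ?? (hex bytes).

[0] 0x02->0x11 len=8 : af 4d f8 62 3d a9 ce 8a
[1] 0x04->0x0d len=3 : f8 62 3d
[2] 0x0c->0x06 len=6 : 8d f8 62 3d 3c af
query mem[0x12]=0x4d, mem[0x06]=0x8d, mem[0x1c]=0xb9, mem[0x0b]=0xaf

MEM[0x12,0x06,0x1c,0x0b] = 4d 8d b9 af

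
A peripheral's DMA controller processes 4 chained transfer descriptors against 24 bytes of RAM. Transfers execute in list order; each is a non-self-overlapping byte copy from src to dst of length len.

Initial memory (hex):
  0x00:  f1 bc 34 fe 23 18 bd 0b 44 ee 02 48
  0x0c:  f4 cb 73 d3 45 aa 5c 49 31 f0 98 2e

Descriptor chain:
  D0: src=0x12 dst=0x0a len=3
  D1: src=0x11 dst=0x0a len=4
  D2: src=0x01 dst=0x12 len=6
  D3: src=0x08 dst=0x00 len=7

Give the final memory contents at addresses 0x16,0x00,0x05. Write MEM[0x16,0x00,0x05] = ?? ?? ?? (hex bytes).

MEM[0x16,0x00,0x05] = 18 44 31

D0: mem[0x0a..0x0c] <- [5c 49 31]
D1: mem[0x0a..0x0d] <- [aa 5c 49 31]
D2: mem[0x12..0x17] <- [bc 34 fe 23 18 bd]
D3: mem[0x00..0x06] <- [44 ee aa 5c 49 31 73]
query mem[0x16]=0x18, mem[0x00]=0x44, mem[0x05]=0x31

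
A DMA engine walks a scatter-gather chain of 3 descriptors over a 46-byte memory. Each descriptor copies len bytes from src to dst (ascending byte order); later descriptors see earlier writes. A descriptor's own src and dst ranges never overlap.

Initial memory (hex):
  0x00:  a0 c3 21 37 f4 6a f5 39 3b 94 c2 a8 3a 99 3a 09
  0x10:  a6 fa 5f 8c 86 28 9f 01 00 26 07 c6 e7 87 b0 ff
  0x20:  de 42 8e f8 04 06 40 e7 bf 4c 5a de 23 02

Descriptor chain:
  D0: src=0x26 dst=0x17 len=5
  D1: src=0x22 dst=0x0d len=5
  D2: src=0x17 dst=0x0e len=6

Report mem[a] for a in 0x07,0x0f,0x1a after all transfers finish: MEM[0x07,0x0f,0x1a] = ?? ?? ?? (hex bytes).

MEM[0x07,0x0f,0x1a] = 39 e7 4c

D0: mem[0x17..0x1b] <- [40 e7 bf 4c 5a]
D1: mem[0x0d..0x11] <- [8e f8 04 06 40]
D2: mem[0x0e..0x13] <- [40 e7 bf 4c 5a e7]
query mem[0x07]=0x39, mem[0x0f]=0xe7, mem[0x1a]=0x4c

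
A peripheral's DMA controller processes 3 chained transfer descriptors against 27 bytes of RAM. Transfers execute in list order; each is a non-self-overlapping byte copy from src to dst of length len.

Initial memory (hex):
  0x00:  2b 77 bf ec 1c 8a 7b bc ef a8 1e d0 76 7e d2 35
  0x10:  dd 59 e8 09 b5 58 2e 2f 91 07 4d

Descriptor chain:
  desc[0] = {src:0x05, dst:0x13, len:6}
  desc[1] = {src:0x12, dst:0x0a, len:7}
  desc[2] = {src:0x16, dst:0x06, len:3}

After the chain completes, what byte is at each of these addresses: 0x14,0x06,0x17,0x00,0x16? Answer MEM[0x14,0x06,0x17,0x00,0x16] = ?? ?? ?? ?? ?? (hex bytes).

  after D0: wrote 6B at 0x13 = 8a7bbcefa81e
  after D1: wrote 7B at 0x0a = e88a7bbcefa81e
  after D2: wrote 3B at 0x06 = efa81e
query mem[0x14]=0x7b, mem[0x06]=0xef, mem[0x17]=0xa8, mem[0x00]=0x2b, mem[0x16]=0xef

MEM[0x14,0x06,0x17,0x00,0x16] = 7b ef a8 2b ef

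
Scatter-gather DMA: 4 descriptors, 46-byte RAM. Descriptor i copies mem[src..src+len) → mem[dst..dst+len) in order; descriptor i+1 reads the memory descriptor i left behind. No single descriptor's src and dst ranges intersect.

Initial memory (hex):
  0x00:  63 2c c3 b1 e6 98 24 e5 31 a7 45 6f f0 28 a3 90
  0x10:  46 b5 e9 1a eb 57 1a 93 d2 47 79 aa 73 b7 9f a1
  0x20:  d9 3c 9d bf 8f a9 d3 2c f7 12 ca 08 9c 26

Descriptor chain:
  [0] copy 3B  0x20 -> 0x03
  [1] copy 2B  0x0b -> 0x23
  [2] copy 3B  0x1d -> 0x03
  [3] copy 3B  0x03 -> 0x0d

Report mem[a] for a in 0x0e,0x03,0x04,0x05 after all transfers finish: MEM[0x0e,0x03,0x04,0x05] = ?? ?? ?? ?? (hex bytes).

#0 dst[0x03+3] := {0xd9,0x3c,0x9d}
#1 dst[0x23+2] := {0x6f,0xf0}
#2 dst[0x03+3] := {0xb7,0x9f,0xa1}
#3 dst[0x0d+3] := {0xb7,0x9f,0xa1}
query mem[0x0e]=0x9f, mem[0x03]=0xb7, mem[0x04]=0x9f, mem[0x05]=0xa1

MEM[0x0e,0x03,0x04,0x05] = 9f b7 9f a1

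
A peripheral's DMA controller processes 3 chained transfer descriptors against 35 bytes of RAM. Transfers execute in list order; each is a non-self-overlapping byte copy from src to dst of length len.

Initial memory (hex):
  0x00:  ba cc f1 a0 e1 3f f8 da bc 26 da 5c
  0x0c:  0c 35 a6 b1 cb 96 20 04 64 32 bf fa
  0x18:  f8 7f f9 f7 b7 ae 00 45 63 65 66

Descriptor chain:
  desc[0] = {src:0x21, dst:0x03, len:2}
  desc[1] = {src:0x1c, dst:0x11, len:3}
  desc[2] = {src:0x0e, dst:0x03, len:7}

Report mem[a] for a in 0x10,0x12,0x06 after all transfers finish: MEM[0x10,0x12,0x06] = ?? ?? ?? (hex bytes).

[0] 0x21->0x03 len=2 : 65 66
[1] 0x1c->0x11 len=3 : b7 ae 00
[2] 0x0e->0x03 len=7 : a6 b1 cb b7 ae 00 64
query mem[0x10]=0xcb, mem[0x12]=0xae, mem[0x06]=0xb7

MEM[0x10,0x12,0x06] = cb ae b7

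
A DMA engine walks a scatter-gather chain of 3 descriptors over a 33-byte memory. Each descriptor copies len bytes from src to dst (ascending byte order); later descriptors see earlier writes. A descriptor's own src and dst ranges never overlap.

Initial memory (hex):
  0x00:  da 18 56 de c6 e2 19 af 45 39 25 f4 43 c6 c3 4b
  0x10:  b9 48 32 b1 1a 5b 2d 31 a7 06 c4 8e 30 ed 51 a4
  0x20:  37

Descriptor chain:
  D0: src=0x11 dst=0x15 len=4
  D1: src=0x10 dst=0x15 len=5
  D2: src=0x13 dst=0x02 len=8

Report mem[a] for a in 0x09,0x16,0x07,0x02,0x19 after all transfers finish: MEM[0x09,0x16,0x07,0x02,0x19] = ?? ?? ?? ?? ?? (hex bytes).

MEM[0x09,0x16,0x07,0x02,0x19] = c4 48 b1 b1 1a

D0: mem[0x15..0x18] <- [48 32 b1 1a]
D1: mem[0x15..0x19] <- [b9 48 32 b1 1a]
D2: mem[0x02..0x09] <- [b1 1a b9 48 32 b1 1a c4]
query mem[0x09]=0xc4, mem[0x16]=0x48, mem[0x07]=0xb1, mem[0x02]=0xb1, mem[0x19]=0x1a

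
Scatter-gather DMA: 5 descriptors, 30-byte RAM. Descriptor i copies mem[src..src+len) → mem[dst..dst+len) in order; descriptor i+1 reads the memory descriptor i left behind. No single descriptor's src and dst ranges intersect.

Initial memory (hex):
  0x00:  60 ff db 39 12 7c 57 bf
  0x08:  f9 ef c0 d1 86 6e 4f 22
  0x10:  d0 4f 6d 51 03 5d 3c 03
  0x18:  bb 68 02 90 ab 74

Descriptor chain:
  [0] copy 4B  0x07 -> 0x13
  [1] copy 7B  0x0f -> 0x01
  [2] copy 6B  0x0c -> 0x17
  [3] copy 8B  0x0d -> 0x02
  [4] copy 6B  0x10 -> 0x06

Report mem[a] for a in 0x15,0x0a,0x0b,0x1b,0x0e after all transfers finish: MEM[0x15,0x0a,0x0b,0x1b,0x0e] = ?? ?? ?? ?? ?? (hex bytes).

D0: mem[0x13..0x16] <- [bf f9 ef c0]
D1: mem[0x01..0x07] <- [22 d0 4f 6d bf f9 ef]
D2: mem[0x17..0x1c] <- [86 6e 4f 22 d0 4f]
D3: mem[0x02..0x09] <- [6e 4f 22 d0 4f 6d bf f9]
D4: mem[0x06..0x0b] <- [d0 4f 6d bf f9 ef]
query mem[0x15]=0xef, mem[0x0a]=0xf9, mem[0x0b]=0xef, mem[0x1b]=0xd0, mem[0x0e]=0x4f

MEM[0x15,0x0a,0x0b,0x1b,0x0e] = ef f9 ef d0 4f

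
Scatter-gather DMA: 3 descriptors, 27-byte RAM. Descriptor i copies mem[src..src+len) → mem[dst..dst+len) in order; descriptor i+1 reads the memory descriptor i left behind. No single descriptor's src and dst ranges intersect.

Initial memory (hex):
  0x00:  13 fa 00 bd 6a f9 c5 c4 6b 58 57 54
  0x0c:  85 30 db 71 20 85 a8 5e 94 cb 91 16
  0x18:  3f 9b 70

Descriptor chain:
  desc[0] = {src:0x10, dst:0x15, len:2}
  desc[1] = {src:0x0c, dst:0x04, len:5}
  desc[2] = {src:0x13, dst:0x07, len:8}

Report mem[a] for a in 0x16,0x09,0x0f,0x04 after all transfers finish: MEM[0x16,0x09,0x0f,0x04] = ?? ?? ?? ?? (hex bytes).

[0] 0x10->0x15 len=2 : 20 85
[1] 0x0c->0x04 len=5 : 85 30 db 71 20
[2] 0x13->0x07 len=8 : 5e 94 20 85 16 3f 9b 70
query mem[0x16]=0x85, mem[0x09]=0x20, mem[0x0f]=0x71, mem[0x04]=0x85

MEM[0x16,0x09,0x0f,0x04] = 85 20 71 85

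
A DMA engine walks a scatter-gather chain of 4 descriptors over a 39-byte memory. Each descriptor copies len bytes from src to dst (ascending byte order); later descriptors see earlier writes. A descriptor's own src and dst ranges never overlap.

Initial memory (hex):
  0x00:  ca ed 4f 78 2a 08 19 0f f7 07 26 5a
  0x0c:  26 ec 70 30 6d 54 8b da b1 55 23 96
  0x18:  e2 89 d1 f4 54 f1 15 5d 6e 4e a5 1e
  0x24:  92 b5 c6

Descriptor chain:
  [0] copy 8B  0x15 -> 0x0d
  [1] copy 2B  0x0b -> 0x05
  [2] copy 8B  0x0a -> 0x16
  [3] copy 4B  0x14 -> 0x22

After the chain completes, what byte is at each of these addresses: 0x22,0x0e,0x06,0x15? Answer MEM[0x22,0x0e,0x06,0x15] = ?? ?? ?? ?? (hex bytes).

MEM[0x22,0x0e,0x06,0x15] = 54 23 26 55

  after D0: wrote 8B at 0x0d = 552396e289d1f454
  after D1: wrote 2B at 0x05 = 5a26
  after D2: wrote 8B at 0x16 = 265a26552396e289
  after D3: wrote 4B at 0x22 = 5455265a
query mem[0x22]=0x54, mem[0x0e]=0x23, mem[0x06]=0x26, mem[0x15]=0x55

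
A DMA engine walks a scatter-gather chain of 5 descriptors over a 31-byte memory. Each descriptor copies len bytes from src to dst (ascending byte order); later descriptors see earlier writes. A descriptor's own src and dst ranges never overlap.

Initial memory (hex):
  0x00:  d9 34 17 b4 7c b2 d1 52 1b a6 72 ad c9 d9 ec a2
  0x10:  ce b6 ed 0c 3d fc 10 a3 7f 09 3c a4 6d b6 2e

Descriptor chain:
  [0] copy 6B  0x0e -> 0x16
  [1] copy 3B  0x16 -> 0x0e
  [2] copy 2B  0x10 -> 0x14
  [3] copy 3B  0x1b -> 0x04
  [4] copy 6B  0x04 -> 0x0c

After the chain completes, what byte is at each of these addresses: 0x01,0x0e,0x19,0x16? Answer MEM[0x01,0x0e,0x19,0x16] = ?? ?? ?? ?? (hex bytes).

MEM[0x01,0x0e,0x19,0x16] = 34 b6 b6 ec

D0: mem[0x16..0x1b] <- [ec a2 ce b6 ed 0c]
D1: mem[0x0e..0x10] <- [ec a2 ce]
D2: mem[0x14..0x15] <- [ce b6]
D3: mem[0x04..0x06] <- [0c 6d b6]
D4: mem[0x0c..0x11] <- [0c 6d b6 52 1b a6]
query mem[0x01]=0x34, mem[0x0e]=0xb6, mem[0x19]=0xb6, mem[0x16]=0xec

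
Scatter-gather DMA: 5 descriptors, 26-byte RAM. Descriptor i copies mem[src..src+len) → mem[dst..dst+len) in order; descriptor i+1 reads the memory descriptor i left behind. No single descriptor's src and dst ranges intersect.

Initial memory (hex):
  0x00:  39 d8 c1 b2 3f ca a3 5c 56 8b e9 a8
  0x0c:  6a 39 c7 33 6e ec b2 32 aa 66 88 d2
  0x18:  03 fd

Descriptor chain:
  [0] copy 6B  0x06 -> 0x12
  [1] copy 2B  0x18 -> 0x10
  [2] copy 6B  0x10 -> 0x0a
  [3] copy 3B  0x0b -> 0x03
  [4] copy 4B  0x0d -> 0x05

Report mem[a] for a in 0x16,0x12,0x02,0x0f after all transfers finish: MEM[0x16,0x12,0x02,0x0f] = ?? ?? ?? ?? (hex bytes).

[0] 0x06->0x12 len=6 : a3 5c 56 8b e9 a8
[1] 0x18->0x10 len=2 : 03 fd
[2] 0x10->0x0a len=6 : 03 fd a3 5c 56 8b
[3] 0x0b->0x03 len=3 : fd a3 5c
[4] 0x0d->0x05 len=4 : 5c 56 8b 03
query mem[0x16]=0xe9, mem[0x12]=0xa3, mem[0x02]=0xc1, mem[0x0f]=0x8b

MEM[0x16,0x12,0x02,0x0f] = e9 a3 c1 8b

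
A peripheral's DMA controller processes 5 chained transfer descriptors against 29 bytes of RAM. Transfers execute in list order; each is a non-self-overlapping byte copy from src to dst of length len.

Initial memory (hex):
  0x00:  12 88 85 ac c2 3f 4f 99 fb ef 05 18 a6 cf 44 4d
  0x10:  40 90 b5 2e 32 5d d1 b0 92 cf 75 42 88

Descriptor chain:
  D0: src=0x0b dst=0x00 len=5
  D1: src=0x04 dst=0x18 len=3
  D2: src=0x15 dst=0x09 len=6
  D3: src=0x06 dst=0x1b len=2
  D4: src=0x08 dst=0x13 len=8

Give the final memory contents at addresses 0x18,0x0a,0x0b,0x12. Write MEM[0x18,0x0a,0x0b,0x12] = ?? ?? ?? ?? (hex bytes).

MEM[0x18,0x0a,0x0b,0x12] = 3f d1 b0 b5

  after D0: wrote 5B at 0x00 = 18a6cf444d
  after D1: wrote 3B at 0x18 = 4d3f4f
  after D2: wrote 6B at 0x09 = 5dd1b04d3f4f
  after D3: wrote 2B at 0x1b = 4f99
  after D4: wrote 8B at 0x13 = fb5dd1b04d3f4f4d
query mem[0x18]=0x3f, mem[0x0a]=0xd1, mem[0x0b]=0xb0, mem[0x12]=0xb5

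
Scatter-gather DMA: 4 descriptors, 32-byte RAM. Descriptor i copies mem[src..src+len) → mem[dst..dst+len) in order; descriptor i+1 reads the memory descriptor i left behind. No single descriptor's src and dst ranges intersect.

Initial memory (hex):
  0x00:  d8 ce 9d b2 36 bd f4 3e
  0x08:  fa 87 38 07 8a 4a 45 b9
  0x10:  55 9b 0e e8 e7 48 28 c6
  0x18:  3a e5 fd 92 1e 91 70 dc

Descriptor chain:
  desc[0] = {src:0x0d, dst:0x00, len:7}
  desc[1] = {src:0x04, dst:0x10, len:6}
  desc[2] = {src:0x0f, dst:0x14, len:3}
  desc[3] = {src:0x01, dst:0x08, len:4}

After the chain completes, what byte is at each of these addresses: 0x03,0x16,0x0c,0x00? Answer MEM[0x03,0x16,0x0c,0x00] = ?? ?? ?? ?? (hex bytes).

MEM[0x03,0x16,0x0c,0x00] = 55 0e 8a 4a

#0 dst[0x00+7] := {0x4a,0x45,0xb9,0x55,0x9b,0x0e,0xe8}
#1 dst[0x10+6] := {0x9b,0x0e,0xe8,0x3e,0xfa,0x87}
#2 dst[0x14+3] := {0xb9,0x9b,0x0e}
#3 dst[0x08+4] := {0x45,0xb9,0x55,0x9b}
query mem[0x03]=0x55, mem[0x16]=0x0e, mem[0x0c]=0x8a, mem[0x00]=0x4a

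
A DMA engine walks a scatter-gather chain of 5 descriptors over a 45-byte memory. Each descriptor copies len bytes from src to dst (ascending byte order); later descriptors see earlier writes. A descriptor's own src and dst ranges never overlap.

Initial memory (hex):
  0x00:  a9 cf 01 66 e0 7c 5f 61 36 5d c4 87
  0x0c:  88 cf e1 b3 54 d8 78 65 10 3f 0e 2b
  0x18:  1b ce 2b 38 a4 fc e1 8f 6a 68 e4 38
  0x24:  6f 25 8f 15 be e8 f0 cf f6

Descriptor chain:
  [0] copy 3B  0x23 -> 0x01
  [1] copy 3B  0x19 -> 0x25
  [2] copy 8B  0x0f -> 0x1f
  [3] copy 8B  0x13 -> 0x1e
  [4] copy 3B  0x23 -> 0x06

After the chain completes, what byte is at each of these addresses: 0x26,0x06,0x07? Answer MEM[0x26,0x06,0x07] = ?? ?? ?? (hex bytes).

MEM[0x26,0x06,0x07] = 0e 1b ce

D0: mem[0x01..0x03] <- [38 6f 25]
D1: mem[0x25..0x27] <- [ce 2b 38]
D2: mem[0x1f..0x26] <- [b3 54 d8 78 65 10 3f 0e]
D3: mem[0x1e..0x25] <- [65 10 3f 0e 2b 1b ce 2b]
D4: mem[0x06..0x08] <- [1b ce 2b]
query mem[0x26]=0x0e, mem[0x06]=0x1b, mem[0x07]=0xce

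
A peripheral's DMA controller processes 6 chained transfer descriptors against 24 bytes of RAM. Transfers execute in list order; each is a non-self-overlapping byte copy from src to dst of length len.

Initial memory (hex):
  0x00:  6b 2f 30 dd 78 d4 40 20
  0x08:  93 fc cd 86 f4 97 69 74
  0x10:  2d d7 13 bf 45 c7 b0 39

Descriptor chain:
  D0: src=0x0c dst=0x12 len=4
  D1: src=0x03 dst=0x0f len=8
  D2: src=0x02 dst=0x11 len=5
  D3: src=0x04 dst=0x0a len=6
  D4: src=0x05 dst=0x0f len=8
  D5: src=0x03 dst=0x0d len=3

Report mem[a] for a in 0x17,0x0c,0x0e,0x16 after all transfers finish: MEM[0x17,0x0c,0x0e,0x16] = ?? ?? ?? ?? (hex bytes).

MEM[0x17,0x0c,0x0e,0x16] = 39 40 78 40

  after D0: wrote 4B at 0x12 = f4976974
  after D1: wrote 8B at 0x0f = dd78d4402093fccd
  after D2: wrote 5B at 0x11 = 30dd78d440
  after D3: wrote 6B at 0x0a = 78d4402093fc
  after D4: wrote 8B at 0x0f = d4402093fc78d440
  after D5: wrote 3B at 0x0d = dd78d4
query mem[0x17]=0x39, mem[0x0c]=0x40, mem[0x0e]=0x78, mem[0x16]=0x40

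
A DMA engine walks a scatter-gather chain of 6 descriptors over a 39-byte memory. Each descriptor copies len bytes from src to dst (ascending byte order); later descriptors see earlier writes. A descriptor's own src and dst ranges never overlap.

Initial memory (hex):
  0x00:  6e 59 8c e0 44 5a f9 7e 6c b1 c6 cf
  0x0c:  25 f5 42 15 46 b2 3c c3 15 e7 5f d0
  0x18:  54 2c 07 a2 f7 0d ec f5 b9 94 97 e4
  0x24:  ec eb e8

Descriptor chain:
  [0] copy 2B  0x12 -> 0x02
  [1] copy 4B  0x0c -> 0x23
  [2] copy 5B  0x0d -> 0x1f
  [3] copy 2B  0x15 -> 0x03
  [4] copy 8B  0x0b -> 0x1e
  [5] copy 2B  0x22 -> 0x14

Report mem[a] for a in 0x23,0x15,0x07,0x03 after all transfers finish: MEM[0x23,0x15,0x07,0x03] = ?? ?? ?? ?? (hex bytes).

MEM[0x23,0x15,0x07,0x03] = 46 46 7e e7

D0: mem[0x02..0x03] <- [3c c3]
D1: mem[0x23..0x26] <- [25 f5 42 15]
D2: mem[0x1f..0x23] <- [f5 42 15 46 b2]
D3: mem[0x03..0x04] <- [e7 5f]
D4: mem[0x1e..0x25] <- [cf 25 f5 42 15 46 b2 3c]
D5: mem[0x14..0x15] <- [15 46]
query mem[0x23]=0x46, mem[0x15]=0x46, mem[0x07]=0x7e, mem[0x03]=0xe7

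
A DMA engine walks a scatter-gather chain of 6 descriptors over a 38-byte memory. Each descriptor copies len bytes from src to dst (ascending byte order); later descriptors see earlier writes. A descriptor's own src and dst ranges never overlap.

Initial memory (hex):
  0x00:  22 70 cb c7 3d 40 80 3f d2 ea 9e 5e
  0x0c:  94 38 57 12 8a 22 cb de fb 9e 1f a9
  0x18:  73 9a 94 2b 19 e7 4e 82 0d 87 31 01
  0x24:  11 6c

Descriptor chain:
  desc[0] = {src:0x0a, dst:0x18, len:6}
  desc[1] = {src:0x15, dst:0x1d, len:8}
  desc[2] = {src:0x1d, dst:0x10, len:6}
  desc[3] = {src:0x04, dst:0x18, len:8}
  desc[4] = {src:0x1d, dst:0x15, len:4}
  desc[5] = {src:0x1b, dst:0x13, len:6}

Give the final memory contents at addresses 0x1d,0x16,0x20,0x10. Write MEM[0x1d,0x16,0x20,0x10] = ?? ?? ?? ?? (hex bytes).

  after D0: wrote 6B at 0x18 = 9e5e94385712
  after D1: wrote 8B at 0x1d = 9e1fa99e5e943857
  after D2: wrote 6B at 0x10 = 9e1fa99e5e94
  after D3: wrote 8B at 0x18 = 3d40803fd2ea9e5e
  after D4: wrote 4B at 0x15 = ea9e5e9e
  after D5: wrote 6B at 0x13 = 3fd2ea9e5e9e
query mem[0x1d]=0xea, mem[0x16]=0x9e, mem[0x20]=0x9e, mem[0x10]=0x9e

MEM[0x1d,0x16,0x20,0x10] = ea 9e 9e 9e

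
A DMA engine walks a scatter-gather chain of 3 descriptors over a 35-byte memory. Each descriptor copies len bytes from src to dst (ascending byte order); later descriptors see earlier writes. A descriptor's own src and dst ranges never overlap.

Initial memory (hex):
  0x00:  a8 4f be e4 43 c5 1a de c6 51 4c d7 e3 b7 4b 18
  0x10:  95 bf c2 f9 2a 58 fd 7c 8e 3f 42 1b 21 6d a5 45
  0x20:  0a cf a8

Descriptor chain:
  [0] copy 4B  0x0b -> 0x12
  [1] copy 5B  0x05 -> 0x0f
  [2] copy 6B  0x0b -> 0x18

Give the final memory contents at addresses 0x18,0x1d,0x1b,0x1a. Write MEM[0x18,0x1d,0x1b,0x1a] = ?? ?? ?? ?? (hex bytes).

[0] 0x0b->0x12 len=4 : d7 e3 b7 4b
[1] 0x05->0x0f len=5 : c5 1a de c6 51
[2] 0x0b->0x18 len=6 : d7 e3 b7 4b c5 1a
query mem[0x18]=0xd7, mem[0x1d]=0x1a, mem[0x1b]=0x4b, mem[0x1a]=0xb7

MEM[0x18,0x1d,0x1b,0x1a] = d7 1a 4b b7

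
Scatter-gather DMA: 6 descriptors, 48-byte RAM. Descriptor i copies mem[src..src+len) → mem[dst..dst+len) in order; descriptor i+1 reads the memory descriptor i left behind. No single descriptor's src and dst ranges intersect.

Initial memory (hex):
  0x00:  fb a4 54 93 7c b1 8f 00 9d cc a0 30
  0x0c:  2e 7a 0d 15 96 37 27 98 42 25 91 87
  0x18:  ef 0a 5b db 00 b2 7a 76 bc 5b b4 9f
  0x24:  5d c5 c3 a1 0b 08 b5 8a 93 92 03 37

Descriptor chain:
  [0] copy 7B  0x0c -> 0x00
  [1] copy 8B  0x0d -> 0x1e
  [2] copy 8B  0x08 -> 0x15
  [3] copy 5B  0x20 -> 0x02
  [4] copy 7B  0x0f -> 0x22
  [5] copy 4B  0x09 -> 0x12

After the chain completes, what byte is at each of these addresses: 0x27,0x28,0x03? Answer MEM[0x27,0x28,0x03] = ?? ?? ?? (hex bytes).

[0] 0x0c->0x00 len=7 : 2e 7a 0d 15 96 37 27
[1] 0x0d->0x1e len=8 : 7a 0d 15 96 37 27 98 42
[2] 0x08->0x15 len=8 : 9d cc a0 30 2e 7a 0d 15
[3] 0x20->0x02 len=5 : 15 96 37 27 98
[4] 0x0f->0x22 len=7 : 15 96 37 27 98 42 9d
[5] 0x09->0x12 len=4 : cc a0 30 2e
query mem[0x27]=0x42, mem[0x28]=0x9d, mem[0x03]=0x96

MEM[0x27,0x28,0x03] = 42 9d 96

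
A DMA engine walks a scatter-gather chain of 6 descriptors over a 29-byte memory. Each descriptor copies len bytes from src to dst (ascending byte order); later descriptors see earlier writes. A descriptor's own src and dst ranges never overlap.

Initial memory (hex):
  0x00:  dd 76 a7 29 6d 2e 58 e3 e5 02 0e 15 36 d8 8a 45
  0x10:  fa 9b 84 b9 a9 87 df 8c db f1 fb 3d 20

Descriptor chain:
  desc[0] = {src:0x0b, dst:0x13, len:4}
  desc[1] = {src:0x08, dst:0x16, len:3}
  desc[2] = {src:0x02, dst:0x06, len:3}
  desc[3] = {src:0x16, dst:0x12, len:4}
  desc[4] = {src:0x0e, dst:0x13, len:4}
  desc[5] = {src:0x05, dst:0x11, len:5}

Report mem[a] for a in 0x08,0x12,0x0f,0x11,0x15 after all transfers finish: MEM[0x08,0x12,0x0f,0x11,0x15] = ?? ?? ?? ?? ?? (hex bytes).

#0 dst[0x13+4] := {0x15,0x36,0xd8,0x8a}
#1 dst[0x16+3] := {0xe5,0x02,0x0e}
#2 dst[0x06+3] := {0xa7,0x29,0x6d}
#3 dst[0x12+4] := {0xe5,0x02,0x0e,0xf1}
#4 dst[0x13+4] := {0x8a,0x45,0xfa,0x9b}
#5 dst[0x11+5] := {0x2e,0xa7,0x29,0x6d,0x02}
query mem[0x08]=0x6d, mem[0x12]=0xa7, mem[0x0f]=0x45, mem[0x11]=0x2e, mem[0x15]=0x02

MEM[0x08,0x12,0x0f,0x11,0x15] = 6d a7 45 2e 02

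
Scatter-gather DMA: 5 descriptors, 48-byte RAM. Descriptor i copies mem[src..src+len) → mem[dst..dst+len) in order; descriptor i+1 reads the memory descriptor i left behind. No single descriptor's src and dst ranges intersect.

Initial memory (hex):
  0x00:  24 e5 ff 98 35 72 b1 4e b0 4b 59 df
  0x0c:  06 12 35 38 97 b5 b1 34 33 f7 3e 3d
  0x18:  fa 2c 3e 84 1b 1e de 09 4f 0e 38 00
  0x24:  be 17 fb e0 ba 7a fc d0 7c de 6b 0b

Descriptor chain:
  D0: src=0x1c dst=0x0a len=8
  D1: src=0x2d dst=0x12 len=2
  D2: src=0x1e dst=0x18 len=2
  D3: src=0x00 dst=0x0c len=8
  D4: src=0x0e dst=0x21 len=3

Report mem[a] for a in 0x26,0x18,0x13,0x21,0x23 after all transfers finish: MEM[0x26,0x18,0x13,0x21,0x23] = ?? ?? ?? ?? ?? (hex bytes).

D0: mem[0x0a..0x11] <- [1b 1e de 09 4f 0e 38 00]
D1: mem[0x12..0x13] <- [de 6b]
D2: mem[0x18..0x19] <- [de 09]
D3: mem[0x0c..0x13] <- [24 e5 ff 98 35 72 b1 4e]
D4: mem[0x21..0x23] <- [ff 98 35]
query mem[0x26]=0xfb, mem[0x18]=0xde, mem[0x13]=0x4e, mem[0x21]=0xff, mem[0x23]=0x35

MEM[0x26,0x18,0x13,0x21,0x23] = fb de 4e ff 35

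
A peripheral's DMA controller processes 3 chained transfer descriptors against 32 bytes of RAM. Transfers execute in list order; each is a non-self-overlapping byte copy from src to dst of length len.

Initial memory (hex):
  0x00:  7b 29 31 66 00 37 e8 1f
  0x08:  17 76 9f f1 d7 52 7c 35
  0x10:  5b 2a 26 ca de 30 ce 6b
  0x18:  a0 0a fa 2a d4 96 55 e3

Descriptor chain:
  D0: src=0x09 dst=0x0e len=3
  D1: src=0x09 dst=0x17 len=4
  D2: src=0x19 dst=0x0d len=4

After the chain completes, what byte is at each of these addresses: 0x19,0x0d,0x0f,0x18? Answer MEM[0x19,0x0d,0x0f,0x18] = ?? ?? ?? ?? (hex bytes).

#0 dst[0x0e+3] := {0x76,0x9f,0xf1}
#1 dst[0x17+4] := {0x76,0x9f,0xf1,0xd7}
#2 dst[0x0d+4] := {0xf1,0xd7,0x2a,0xd4}
query mem[0x19]=0xf1, mem[0x0d]=0xf1, mem[0x0f]=0x2a, mem[0x18]=0x9f

MEM[0x19,0x0d,0x0f,0x18] = f1 f1 2a 9f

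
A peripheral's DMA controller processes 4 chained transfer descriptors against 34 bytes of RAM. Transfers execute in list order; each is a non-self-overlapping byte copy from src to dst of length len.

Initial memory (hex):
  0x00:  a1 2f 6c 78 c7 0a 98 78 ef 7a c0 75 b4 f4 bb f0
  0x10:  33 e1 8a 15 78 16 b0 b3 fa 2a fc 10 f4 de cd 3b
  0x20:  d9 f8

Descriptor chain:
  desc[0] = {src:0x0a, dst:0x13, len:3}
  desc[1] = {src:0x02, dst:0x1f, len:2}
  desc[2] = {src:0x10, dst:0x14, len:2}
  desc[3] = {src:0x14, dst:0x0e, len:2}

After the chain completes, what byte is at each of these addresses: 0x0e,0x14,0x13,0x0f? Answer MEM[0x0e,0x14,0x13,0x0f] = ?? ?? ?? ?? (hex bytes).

#0 dst[0x13+3] := {0xc0,0x75,0xb4}
#1 dst[0x1f+2] := {0x6c,0x78}
#2 dst[0x14+2] := {0x33,0xe1}
#3 dst[0x0e+2] := {0x33,0xe1}
query mem[0x0e]=0x33, mem[0x14]=0x33, mem[0x13]=0xc0, mem[0x0f]=0xe1

MEM[0x0e,0x14,0x13,0x0f] = 33 33 c0 e1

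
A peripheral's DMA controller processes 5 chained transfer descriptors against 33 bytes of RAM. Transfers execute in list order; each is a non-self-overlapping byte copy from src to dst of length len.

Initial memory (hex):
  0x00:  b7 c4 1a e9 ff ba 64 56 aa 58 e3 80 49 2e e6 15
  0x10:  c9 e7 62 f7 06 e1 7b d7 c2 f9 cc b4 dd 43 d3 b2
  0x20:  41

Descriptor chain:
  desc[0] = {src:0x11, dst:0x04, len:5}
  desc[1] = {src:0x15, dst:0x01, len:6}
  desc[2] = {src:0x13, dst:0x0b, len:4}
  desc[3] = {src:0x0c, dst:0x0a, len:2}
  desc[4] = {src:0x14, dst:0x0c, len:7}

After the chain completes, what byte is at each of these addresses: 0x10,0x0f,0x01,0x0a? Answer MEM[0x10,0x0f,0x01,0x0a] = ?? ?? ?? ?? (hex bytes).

MEM[0x10,0x0f,0x01,0x0a] = c2 d7 e1 06

  after D0: wrote 5B at 0x04 = e762f706e1
  after D1: wrote 6B at 0x01 = e17bd7c2f9cc
  after D2: wrote 4B at 0x0b = f706e17b
  after D3: wrote 2B at 0x0a = 06e1
  after D4: wrote 7B at 0x0c = 06e17bd7c2f9cc
query mem[0x10]=0xc2, mem[0x0f]=0xd7, mem[0x01]=0xe1, mem[0x0a]=0x06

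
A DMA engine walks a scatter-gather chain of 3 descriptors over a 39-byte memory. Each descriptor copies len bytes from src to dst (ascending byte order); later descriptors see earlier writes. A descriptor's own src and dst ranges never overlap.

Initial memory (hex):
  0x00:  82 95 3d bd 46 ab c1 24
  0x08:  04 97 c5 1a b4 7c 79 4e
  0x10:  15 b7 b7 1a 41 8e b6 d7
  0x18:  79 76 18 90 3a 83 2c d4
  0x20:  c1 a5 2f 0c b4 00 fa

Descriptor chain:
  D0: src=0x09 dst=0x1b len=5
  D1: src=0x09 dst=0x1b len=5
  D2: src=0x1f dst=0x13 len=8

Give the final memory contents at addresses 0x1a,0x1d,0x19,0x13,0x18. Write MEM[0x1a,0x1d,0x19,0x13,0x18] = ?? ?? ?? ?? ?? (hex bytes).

D0: mem[0x1b..0x1f] <- [97 c5 1a b4 7c]
D1: mem[0x1b..0x1f] <- [97 c5 1a b4 7c]
D2: mem[0x13..0x1a] <- [7c c1 a5 2f 0c b4 00 fa]
query mem[0x1a]=0xfa, mem[0x1d]=0x1a, mem[0x19]=0x00, mem[0x13]=0x7c, mem[0x18]=0xb4

MEM[0x1a,0x1d,0x19,0x13,0x18] = fa 1a 00 7c b4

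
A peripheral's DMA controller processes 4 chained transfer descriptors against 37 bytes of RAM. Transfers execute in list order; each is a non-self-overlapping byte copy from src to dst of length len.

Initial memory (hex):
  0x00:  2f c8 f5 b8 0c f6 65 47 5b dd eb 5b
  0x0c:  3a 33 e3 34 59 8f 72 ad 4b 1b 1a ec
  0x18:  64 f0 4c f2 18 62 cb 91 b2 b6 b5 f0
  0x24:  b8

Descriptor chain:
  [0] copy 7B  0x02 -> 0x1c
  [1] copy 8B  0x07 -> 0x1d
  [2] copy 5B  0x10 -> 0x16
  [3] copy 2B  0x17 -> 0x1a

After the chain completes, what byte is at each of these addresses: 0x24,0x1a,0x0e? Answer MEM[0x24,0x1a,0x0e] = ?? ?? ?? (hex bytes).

MEM[0x24,0x1a,0x0e] = e3 8f e3

D0: mem[0x1c..0x22] <- [f5 b8 0c f6 65 47 5b]
D1: mem[0x1d..0x24] <- [47 5b dd eb 5b 3a 33 e3]
D2: mem[0x16..0x1a] <- [59 8f 72 ad 4b]
D3: mem[0x1a..0x1b] <- [8f 72]
query mem[0x24]=0xe3, mem[0x1a]=0x8f, mem[0x0e]=0xe3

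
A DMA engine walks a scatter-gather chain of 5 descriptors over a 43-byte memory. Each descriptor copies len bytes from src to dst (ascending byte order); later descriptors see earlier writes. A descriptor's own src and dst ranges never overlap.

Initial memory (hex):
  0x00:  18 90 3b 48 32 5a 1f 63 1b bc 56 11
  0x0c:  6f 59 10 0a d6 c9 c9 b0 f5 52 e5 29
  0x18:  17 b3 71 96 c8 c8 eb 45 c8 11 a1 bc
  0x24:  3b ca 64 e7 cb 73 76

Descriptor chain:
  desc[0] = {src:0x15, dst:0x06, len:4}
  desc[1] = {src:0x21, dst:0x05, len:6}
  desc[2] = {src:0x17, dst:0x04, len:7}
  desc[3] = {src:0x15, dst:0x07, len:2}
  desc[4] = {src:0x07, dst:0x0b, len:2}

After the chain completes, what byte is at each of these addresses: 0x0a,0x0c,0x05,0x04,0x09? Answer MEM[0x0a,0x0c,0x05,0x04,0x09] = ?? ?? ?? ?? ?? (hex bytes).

MEM[0x0a,0x0c,0x05,0x04,0x09] = c8 e5 17 29 c8

[0] 0x15->0x06 len=4 : 52 e5 29 17
[1] 0x21->0x05 len=6 : 11 a1 bc 3b ca 64
[2] 0x17->0x04 len=7 : 29 17 b3 71 96 c8 c8
[3] 0x15->0x07 len=2 : 52 e5
[4] 0x07->0x0b len=2 : 52 e5
query mem[0x0a]=0xc8, mem[0x0c]=0xe5, mem[0x05]=0x17, mem[0x04]=0x29, mem[0x09]=0xc8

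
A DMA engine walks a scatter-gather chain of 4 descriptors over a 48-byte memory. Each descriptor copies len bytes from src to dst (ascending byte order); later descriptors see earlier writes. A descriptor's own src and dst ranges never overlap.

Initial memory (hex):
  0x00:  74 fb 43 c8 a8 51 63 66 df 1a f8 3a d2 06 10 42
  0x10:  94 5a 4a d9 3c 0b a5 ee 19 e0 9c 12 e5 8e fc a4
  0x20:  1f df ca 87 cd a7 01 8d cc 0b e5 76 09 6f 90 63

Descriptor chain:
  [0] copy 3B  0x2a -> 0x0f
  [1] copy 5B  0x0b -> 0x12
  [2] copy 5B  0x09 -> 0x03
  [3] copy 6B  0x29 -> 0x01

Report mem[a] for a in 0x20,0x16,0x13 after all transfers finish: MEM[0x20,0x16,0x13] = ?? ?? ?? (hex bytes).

#0 dst[0x0f+3] := {0xe5,0x76,0x09}
#1 dst[0x12+5] := {0x3a,0xd2,0x06,0x10,0xe5}
#2 dst[0x03+5] := {0x1a,0xf8,0x3a,0xd2,0x06}
#3 dst[0x01+6] := {0x0b,0xe5,0x76,0x09,0x6f,0x90}
query mem[0x20]=0x1f, mem[0x16]=0xe5, mem[0x13]=0xd2

MEM[0x20,0x16,0x13] = 1f e5 d2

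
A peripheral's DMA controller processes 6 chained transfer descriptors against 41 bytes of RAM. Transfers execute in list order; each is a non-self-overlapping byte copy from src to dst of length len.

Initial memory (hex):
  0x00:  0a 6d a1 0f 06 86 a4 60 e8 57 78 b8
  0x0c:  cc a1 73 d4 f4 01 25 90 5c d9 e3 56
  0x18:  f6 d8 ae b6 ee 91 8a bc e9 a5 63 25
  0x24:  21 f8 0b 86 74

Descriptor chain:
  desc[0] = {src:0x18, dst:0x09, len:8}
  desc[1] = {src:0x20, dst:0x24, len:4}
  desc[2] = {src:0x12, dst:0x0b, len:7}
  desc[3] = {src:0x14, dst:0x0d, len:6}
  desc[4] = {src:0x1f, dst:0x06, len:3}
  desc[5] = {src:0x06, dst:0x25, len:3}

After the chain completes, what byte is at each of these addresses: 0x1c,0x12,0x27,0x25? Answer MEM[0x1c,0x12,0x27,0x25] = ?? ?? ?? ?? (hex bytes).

MEM[0x1c,0x12,0x27,0x25] = ee d8 a5 bc

  after D0: wrote 8B at 0x09 = f6d8aeb6ee918abc
  after D1: wrote 4B at 0x24 = e9a56325
  after D2: wrote 7B at 0x0b = 25905cd9e356f6
  after D3: wrote 6B at 0x0d = 5cd9e356f6d8
  after D4: wrote 3B at 0x06 = bce9a5
  after D5: wrote 3B at 0x25 = bce9a5
query mem[0x1c]=0xee, mem[0x12]=0xd8, mem[0x27]=0xa5, mem[0x25]=0xbc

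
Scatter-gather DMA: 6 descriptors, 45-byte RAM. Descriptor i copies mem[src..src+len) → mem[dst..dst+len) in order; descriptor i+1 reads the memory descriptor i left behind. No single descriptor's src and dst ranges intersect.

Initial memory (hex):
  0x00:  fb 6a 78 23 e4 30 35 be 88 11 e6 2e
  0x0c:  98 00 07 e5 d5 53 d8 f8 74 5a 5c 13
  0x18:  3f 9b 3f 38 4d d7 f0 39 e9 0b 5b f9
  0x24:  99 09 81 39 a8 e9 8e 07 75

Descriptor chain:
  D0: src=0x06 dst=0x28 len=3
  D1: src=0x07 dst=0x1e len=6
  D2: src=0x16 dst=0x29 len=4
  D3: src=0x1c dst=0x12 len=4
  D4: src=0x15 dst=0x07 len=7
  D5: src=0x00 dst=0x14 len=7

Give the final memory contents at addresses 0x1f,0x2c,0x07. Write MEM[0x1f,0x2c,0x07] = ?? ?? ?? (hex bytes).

MEM[0x1f,0x2c,0x07] = 88 9b 88

[0] 0x06->0x28 len=3 : 35 be 88
[1] 0x07->0x1e len=6 : be 88 11 e6 2e 98
[2] 0x16->0x29 len=4 : 5c 13 3f 9b
[3] 0x1c->0x12 len=4 : 4d d7 be 88
[4] 0x15->0x07 len=7 : 88 5c 13 3f 9b 3f 38
[5] 0x00->0x14 len=7 : fb 6a 78 23 e4 30 35
query mem[0x1f]=0x88, mem[0x2c]=0x9b, mem[0x07]=0x88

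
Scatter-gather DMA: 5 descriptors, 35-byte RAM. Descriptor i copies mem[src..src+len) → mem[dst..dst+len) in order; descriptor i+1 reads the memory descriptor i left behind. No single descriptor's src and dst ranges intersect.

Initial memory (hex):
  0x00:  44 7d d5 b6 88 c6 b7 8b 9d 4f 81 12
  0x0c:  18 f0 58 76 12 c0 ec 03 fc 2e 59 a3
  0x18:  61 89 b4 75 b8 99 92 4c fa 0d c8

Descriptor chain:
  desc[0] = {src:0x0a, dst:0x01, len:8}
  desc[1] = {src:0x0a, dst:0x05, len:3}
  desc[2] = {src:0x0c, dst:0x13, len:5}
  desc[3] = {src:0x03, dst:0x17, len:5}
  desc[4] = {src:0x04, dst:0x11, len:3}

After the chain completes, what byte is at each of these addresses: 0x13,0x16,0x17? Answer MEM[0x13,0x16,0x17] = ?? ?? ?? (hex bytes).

[0] 0x0a->0x01 len=8 : 81 12 18 f0 58 76 12 c0
[1] 0x0a->0x05 len=3 : 81 12 18
[2] 0x0c->0x13 len=5 : 18 f0 58 76 12
[3] 0x03->0x17 len=5 : 18 f0 81 12 18
[4] 0x04->0x11 len=3 : f0 81 12
query mem[0x13]=0x12, mem[0x16]=0x76, mem[0x17]=0x18

MEM[0x13,0x16,0x17] = 12 76 18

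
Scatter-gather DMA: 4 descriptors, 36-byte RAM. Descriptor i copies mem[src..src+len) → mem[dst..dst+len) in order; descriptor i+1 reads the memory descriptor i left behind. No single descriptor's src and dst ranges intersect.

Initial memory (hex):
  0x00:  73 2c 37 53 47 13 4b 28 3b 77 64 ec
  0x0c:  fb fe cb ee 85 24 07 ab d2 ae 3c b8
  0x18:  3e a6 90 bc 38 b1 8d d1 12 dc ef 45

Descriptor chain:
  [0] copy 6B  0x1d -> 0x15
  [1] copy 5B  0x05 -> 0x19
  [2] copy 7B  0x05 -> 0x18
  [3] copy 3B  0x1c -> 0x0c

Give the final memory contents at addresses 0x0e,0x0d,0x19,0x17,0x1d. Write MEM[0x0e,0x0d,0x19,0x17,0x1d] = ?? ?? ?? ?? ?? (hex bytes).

MEM[0x0e,0x0d,0x19,0x17,0x1d] = ec 64 4b d1 64

#0 dst[0x15+6] := {0xb1,0x8d,0xd1,0x12,0xdc,0xef}
#1 dst[0x19+5] := {0x13,0x4b,0x28,0x3b,0x77}
#2 dst[0x18+7] := {0x13,0x4b,0x28,0x3b,0x77,0x64,0xec}
#3 dst[0x0c+3] := {0x77,0x64,0xec}
query mem[0x0e]=0xec, mem[0x0d]=0x64, mem[0x19]=0x4b, mem[0x17]=0xd1, mem[0x1d]=0x64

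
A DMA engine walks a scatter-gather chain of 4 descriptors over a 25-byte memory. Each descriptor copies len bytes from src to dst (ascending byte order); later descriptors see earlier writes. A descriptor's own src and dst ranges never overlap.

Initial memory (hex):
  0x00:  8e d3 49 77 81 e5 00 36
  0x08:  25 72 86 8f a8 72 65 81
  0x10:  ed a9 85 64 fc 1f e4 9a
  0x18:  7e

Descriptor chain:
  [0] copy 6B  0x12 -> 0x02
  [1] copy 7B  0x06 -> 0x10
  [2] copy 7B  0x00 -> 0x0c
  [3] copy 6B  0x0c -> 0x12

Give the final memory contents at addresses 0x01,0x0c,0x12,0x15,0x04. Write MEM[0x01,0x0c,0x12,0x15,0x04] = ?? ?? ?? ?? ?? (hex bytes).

[0] 0x12->0x02 len=6 : 85 64 fc 1f e4 9a
[1] 0x06->0x10 len=7 : e4 9a 25 72 86 8f a8
[2] 0x00->0x0c len=7 : 8e d3 85 64 fc 1f e4
[3] 0x0c->0x12 len=6 : 8e d3 85 64 fc 1f
query mem[0x01]=0xd3, mem[0x0c]=0x8e, mem[0x12]=0x8e, mem[0x15]=0x64, mem[0x04]=0xfc

MEM[0x01,0x0c,0x12,0x15,0x04] = d3 8e 8e 64 fc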